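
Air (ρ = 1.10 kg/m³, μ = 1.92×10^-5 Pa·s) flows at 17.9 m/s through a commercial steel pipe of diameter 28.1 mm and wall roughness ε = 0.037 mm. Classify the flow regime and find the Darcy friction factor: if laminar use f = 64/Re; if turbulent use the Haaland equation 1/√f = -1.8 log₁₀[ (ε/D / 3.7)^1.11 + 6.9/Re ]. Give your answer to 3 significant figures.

Re = ρVD/μ = 1.1·17.9·0.0281/1.92e-05 = 2.882e+04.
Re > 4000 → turbulent. ε/D = 3.7e-05/0.0281 = 0.00132; Haaland: 1/√f = -1.8 log₁₀[0.000149 + 0.000239] = 6.14, so f = 0.02652.

f ≈ 0.0265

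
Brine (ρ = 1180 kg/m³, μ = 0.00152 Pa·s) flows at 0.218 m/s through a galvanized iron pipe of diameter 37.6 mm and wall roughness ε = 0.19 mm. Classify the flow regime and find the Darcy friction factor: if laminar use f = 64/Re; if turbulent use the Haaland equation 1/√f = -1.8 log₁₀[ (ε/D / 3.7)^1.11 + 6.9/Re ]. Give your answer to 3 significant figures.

Re = ρVD/μ = 1180·0.218·0.0376/0.00152 = 6363.
Re > 4000 → turbulent. ε/D = 0.00019/0.0376 = 0.00505; Haaland: 1/√f = -1.8 log₁₀[0.000661 + 0.00108] = 4.965, so f = 0.04057.

f ≈ 0.0406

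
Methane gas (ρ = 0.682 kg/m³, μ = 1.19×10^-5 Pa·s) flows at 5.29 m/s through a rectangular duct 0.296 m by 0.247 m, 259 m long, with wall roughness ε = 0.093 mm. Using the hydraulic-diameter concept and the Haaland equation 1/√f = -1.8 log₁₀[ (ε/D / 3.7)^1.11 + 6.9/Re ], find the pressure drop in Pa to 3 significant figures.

ΔP ≈ 184 Pa

Hydraulic diameter D_h = 4A/P = 4·(0.296·0.247)/(2·(0.296+0.247)) = 0.2924/1.086 = 0.2693 m.
Re = ρVD_h/μ = 0.682·5.29·0.2693/1.19e-05 = 8.164e+04.
ε/D_h = 9.3e-05/0.2693 = 0.000345; Haaland gives 1/√f = -1.8 log₁₀[3.36e-05+8.45e-05] = 7.07, so f = 0.02001.
ΔP = f(L/D_h)(ρV²/2) = 0.02001·259/0.2693·9.543 = 183.6 Pa.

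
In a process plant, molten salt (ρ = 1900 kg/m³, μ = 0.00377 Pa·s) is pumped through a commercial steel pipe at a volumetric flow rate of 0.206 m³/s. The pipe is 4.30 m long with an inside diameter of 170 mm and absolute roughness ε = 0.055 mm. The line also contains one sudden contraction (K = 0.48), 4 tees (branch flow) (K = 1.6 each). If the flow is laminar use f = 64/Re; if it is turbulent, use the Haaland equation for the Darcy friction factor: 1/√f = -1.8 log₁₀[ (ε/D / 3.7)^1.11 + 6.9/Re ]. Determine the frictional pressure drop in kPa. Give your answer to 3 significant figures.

ΔP ≈ 570 kPa

Cross-sectional area A = πD²/4 = π(0.17)²/4 = 0.0227 m²; mean velocity V = Q/A = 0.206/0.0227 = 9.076 m/s.
Reynolds number Re = ρVD/μ = 1900 · 9.076 · 0.17 / 0.00377 = 7.776e+05.
Re > 4000 → turbulent. Relative roughness ε/D = 5.5e-05/0.17 = 0.000324. Haaland: 1/√f = -1.8 log₁₀[(0.000324/3.7)^1.11 + 6.9/7.776e+05] = -1.8 log₁₀[3.13e-05 + 8.87e-06] = 7.913, so f = 0.01597.
Total minor-loss coefficient ΣK = 1·0.48 + 4·1.6 = 6.88.
ΔP = [f·L/D + ΣK]·(ρV²/2) = [0.01597·4.3/0.17 + 6.88]·(1900·9.076²/2) = [0.4039 + 6.88]·7.825e+04 = 5.7e+05 Pa.
ΔP = 5.7e+05 Pa = 570 kPa.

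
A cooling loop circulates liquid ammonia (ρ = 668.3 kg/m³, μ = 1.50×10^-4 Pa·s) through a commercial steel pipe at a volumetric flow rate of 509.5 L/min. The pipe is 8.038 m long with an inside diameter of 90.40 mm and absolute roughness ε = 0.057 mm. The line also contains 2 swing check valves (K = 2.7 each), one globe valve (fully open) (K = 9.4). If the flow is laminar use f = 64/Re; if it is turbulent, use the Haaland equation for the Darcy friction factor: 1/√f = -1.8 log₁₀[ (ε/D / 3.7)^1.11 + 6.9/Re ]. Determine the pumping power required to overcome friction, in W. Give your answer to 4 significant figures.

Q = 509.5 L/min = 509.5/60000 = 0.008492 m³/s.
Cross-sectional area A = πD²/4 = π(0.0904)²/4 = 0.006418 m²; mean velocity V = Q/A = 0.008492/0.006418 = 1.323 m/s.
Reynolds number Re = ρVD/μ = 668.3 · 1.323 · 0.0904 / 0.00015 = 5.329e+05.
Re > 4000 → turbulent. Relative roughness ε/D = 5.7e-05/0.0904 = 0.000631. Haaland: 1/√f = -1.8 log₁₀[(0.000631/3.7)^1.11 + 6.9/5.329e+05] = -1.8 log₁₀[6.56e-05 + 1.29e-05] = 7.389, so f = 0.01832.
Total minor-loss coefficient ΣK = 2·2.7 + 1·9.4 = 14.8.
ΔP = [f·L/D + ΣK]·(ρV²/2) = [0.01832·8.038/0.0904 + 14.8]·(668.3·1.323²/2) = [1.629 + 14.8]·584.9 = 9609 Pa.
Pumping power P = QΔP = 0.008492·9609 = 81.596 W = 81.60 W.

P ≈ 81.60 W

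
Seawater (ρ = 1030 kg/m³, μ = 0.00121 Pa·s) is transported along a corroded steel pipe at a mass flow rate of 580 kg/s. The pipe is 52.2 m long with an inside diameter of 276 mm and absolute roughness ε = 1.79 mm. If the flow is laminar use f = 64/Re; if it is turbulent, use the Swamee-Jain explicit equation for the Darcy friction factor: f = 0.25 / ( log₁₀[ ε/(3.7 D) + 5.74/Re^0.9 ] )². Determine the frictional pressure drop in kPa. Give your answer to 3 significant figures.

ΔP ≈ 285 kPa

A = πD²/4 = π(0.276)²/4 = 0.05983 m²; mean velocity V = ṁ/(ρA) = 580/(1030 · 0.05983) = 9.412 m/s.
Reynolds number Re = ρVD/μ = 1030 · 9.412 · 0.276 / 0.00121 = 2.211e+06.
Re > 4000 → turbulent. Relative roughness ε/D = 0.00179/0.276 = 0.00649. Swamee-Jain: f = 0.25/(log₁₀[0.00649/3.7 + 5.74/2.211e+06^0.9])² = 0.25/(log₁₀[0.00175 + 1.12e-05])² = 0.25/(-2.753)² = 0.03297.
Darcy-Weisbach: ΔP = f(L/D)(ρV²/2) = 0.03297·(52.2/0.276)·(1030·9.412²/2) = 0.03297·189.1·4.562e+04 = 2.845e+05 Pa.
ΔP = 2.845e+05 Pa = 285 kPa.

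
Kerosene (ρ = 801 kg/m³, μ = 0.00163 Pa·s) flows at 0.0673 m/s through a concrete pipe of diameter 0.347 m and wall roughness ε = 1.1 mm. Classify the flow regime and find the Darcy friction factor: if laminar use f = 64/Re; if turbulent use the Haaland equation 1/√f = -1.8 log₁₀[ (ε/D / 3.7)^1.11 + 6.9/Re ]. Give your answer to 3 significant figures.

Re = ρVD/μ = 801·0.0673·0.347/0.00163 = 1.148e+04.
Re > 4000 → turbulent. ε/D = 0.0011/0.347 = 0.00317; Haaland: 1/√f = -1.8 log₁₀[0.000394 + 0.000601] = 5.404, so f = 0.03425.

f ≈ 0.0342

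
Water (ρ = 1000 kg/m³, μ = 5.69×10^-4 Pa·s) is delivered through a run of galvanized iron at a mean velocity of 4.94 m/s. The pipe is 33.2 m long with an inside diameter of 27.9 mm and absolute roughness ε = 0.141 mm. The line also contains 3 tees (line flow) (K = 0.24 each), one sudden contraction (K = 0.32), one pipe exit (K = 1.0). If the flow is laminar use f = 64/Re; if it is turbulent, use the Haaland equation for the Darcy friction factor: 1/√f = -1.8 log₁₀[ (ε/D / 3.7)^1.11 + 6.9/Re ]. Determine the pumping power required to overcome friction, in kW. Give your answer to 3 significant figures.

P ≈ 1.43 kW

Reynolds number Re = ρVD/μ = 1000 · 4.94 · 0.0279 / 0.000569 = 2.422e+05.
Re > 4000 → turbulent. Relative roughness ε/D = 0.000141/0.0279 = 0.00505. Haaland: 1/√f = -1.8 log₁₀[(0.00505/3.7)^1.11 + 6.9/2.422e+05] = -1.8 log₁₀[0.000661 + 2.85e-05] = 5.69, so f = 0.03088.
Total minor-loss coefficient ΣK = 3·0.24 + 1·0.32 + 1·1 = 2.04.
ΔP = [f·L/D + ΣK]·(ρV²/2) = [0.03088·33.2/0.0279 + 2.04]·(1000·4.94²/2) = [36.75 + 2.04]·1.22e+04 = 4.733e+05 Pa.
Q = V·A = 4.94·0.0006114 = 0.00302 m³/s.
Pumping power P = QΔP = 0.00302·4.733e+05 = 1429 W = 1.43 kW.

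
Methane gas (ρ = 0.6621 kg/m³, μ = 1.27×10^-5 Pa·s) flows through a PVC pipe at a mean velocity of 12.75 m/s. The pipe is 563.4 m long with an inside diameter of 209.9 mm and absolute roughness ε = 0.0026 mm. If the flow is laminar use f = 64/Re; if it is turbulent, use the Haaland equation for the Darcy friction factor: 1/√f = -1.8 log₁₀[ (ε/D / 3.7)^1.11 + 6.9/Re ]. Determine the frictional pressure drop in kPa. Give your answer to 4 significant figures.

Reynolds number Re = ρVD/μ = 0.6621 · 12.75 · 0.2099 / 1.27e-05 = 1.395e+05.
Re > 4000 → turbulent. Relative roughness ε/D = 2.6e-06/0.2099 = 1.24e-05. Haaland: 1/√f = -1.8 log₁₀[(1.24e-05/3.7)^1.11 + 6.9/1.395e+05] = -1.8 log₁₀[8.37e-07 + 4.95e-05] = 7.737, so f = 0.0167.
Darcy-Weisbach: ΔP = f(L/D)(ρV²/2) = 0.0167·(563.4/0.2099)·(0.6621·12.75²/2) = 0.0167·2684·53.82 = 2413 Pa.
ΔP = 2413 Pa = 2.413 kPa.

ΔP ≈ 2.413 kPa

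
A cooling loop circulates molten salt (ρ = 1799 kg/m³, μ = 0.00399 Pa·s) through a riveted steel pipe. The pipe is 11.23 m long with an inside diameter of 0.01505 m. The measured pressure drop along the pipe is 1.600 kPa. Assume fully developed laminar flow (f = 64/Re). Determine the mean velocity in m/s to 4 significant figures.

V ≈ 0.2527 m/s

For laminar flow, f = 64/Re with Re = ρVD/μ, so Darcy-Weisbach reduces to ΔP = 32μLV/D². Solving for V: V = ΔP·D²/(32μL) = 1600·(0.01505)²/(32·0.00399·11.23) = 0.2527 m/s.
Check: Re = ρVD/μ = 1799·0.2527·0.01505/0.00399 = 1715 < 2300, so the laminar assumption holds.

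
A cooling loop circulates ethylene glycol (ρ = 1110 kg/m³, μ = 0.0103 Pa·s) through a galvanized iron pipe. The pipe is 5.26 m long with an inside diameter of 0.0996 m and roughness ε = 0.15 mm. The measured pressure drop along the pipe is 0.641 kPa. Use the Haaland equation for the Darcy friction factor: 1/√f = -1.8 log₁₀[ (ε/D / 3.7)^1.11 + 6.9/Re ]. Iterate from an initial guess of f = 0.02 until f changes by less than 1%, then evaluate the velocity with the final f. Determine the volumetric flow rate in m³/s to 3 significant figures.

Q ≈ 0.00625 m³/s

Rearranging Darcy-Weisbach: V = √(2·ΔP·D/(f·L·ρ)). With ε/D = 0.00015/0.0996 = 0.00151, iterate starting from f = 0.02:
  f = 0.02 → V = √(2·641·0.0996/(0.02·5.26·1110)) = 1.046 m/s; Re = ρVD/μ = 1.122e+04; f → 0.03204
  f = 0.03204 → V = 0.8262 m/s; Re = 8868; f → 0.0338
  f = 0.0338 → V = 0.8044 m/s; Re = 8635; f → 0.03401
Converged (Δf/f < 1%). With the final f = 0.03401: V = √(2·641·0.0996/(0.03401·5.26·1110)) = 0.8019 m/s.
Q = V·A = 0.8019·(π/4·0.0996²) = 0.006248 m³/s = 0.00625 m³/s.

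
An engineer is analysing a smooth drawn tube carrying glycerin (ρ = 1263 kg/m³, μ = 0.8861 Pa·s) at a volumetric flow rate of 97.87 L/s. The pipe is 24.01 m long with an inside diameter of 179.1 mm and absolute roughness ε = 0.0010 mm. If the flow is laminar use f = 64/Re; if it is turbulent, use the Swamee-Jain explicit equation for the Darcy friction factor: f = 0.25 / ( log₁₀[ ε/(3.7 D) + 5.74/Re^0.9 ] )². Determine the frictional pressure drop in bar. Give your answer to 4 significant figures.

ΔP ≈ 0.8245 bar

Q = 97.87 L/s = 97.87/1000 = 0.09787 m³/s.
Cross-sectional area A = πD²/4 = π(0.1791)²/4 = 0.02519 m²; mean velocity V = Q/A = 0.09787/0.02519 = 3.885 m/s.
Reynolds number Re = ρVD/μ = 1263 · 3.885 · 0.1791 / 0.886 = 991.7.
Re < 2300 → laminar flow, so f = 64/Re = 64/991.7 = 0.06453 (the turbulent correlation is not needed).
Darcy-Weisbach: ΔP = f(L/D)(ρV²/2) = 0.06453·(24.01/0.1791)·(1263·3.885²/2) = 0.06453·134.1·9530 = 8.245e+04 Pa.
ΔP = 8.245e+04 Pa = 0.8245 bar.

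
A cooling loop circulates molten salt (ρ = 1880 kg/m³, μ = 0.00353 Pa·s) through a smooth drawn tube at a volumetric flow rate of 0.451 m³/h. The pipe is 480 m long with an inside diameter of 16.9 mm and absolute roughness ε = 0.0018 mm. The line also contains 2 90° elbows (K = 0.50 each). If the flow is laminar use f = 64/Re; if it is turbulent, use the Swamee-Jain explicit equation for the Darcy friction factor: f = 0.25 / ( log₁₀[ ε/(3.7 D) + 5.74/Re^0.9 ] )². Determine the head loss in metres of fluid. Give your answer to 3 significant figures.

Q = 0.451 m³/h = 0.451/3600 = 0.0001253 m³/s.
Cross-sectional area A = πD²/4 = π(0.0169)²/4 = 0.0002243 m²; mean velocity V = Q/A = 0.0001253/0.0002243 = 0.5585 m/s.
Reynolds number Re = ρVD/μ = 1880 · 0.5585 · 0.0169 / 0.00353 = 5027.
Re > 4000 → turbulent. Relative roughness ε/D = 1.8e-06/0.0169 = 0.000107. Swamee-Jain: f = 0.25/(log₁₀[0.000107/3.7 + 5.74/5027^0.9])² = 0.25/(log₁₀[2.88e-05 + 0.00268])² = 0.25/(-2.568)² = 0.03792.
Total minor-loss coefficient ΣK = 2·0.5 = 1.
ΔP = [f·L/D + ΣK]·(ρV²/2) = [0.03792·480/0.0169 + 1]·(1880·0.5585²/2) = [1077 + 1]·293.2 = 3.161e+05 Pa.
Head loss h_f = ΔP/(ρg) = 3.161e+05/(1880·9.81) = 17.1 m.

h_f ≈ 17.1 m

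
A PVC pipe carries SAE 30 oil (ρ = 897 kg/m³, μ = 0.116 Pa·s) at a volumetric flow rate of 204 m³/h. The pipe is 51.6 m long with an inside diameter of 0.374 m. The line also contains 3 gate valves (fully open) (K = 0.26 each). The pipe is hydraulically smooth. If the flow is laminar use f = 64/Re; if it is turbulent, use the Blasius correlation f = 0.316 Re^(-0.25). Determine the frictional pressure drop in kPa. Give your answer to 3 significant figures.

ΔP ≈ 0.799 kPa

Q = 204 m³/h = 204/3600 = 0.05667 m³/s.
Cross-sectional area A = πD²/4 = π(0.374)²/4 = 0.1099 m²; mean velocity V = Q/A = 0.05667/0.1099 = 0.5158 m/s.
Reynolds number Re = ρVD/μ = 897 · 0.5158 · 0.374 / 0.116 = 1492.
Re < 2300 → laminar flow, so f = 64/Re = 64/1492 = 0.0429 (the turbulent correlation is not needed).
Total minor-loss coefficient ΣK = 3·0.26 = 0.78.
ΔP = [f·L/D + ΣK]·(ρV²/2) = [0.0429·51.6/0.374 + 0.78]·(897·0.5158²/2) = [5.919 + 0.78]·119.3 = 799.4 Pa.
ΔP = 799.4 Pa = 0.799 kPa.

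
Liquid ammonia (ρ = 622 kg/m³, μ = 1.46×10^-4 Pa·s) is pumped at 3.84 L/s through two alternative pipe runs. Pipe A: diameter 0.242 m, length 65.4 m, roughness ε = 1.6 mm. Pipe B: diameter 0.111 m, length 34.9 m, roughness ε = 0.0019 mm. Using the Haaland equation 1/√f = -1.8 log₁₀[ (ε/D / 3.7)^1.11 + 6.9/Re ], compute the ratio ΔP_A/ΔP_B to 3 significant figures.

Pipe A: V = Q/A = 0.00384/0.046 = 0.08349 m/s; Re = 8.607e+04; ε/D = 0.00661; Haaland → f = 0.034; ΔP_A = f(L/D)(ρV²/2) = 19.92 Pa.
Pipe B: V = Q/A = 0.00384/0.009677 = 0.3968 m/s; Re = 1.877e+05; ε/D = 1.71e-05; Haaland → f = 0.01579; ΔP_B = f(L/D)(ρV²/2) = 243.2 Pa.
ΔP_A/ΔP_B = 19.92/243.2 = 0.0819.

ΔP_A/ΔP_B ≈ 0.0819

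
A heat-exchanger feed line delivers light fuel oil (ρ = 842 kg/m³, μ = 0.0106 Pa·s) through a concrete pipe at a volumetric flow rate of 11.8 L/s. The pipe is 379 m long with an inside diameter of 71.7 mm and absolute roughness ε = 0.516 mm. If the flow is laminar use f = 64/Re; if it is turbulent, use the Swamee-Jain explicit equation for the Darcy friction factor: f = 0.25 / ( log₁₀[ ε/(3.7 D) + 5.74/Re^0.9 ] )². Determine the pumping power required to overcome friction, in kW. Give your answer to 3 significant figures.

Q = 11.8 L/s = 11.8/1000 = 0.0118 m³/s.
Cross-sectional area A = πD²/4 = π(0.0717)²/4 = 0.004038 m²; mean velocity V = Q/A = 0.0118/0.004038 = 2.922 m/s.
Reynolds number Re = ρVD/μ = 842 · 2.922 · 0.0717 / 0.0106 = 1.664e+04.
Re > 4000 → turbulent. Relative roughness ε/D = 0.000516/0.0717 = 0.0072. Swamee-Jain: f = 0.25/(log₁₀[0.0072/3.7 + 5.74/1.664e+04^0.9])² = 0.25/(log₁₀[0.00195 + 0.000912])² = 0.25/(-2.544)² = 0.03862.
Darcy-Weisbach: ΔP = f(L/D)(ρV²/2) = 0.03862·(379/0.0717)·(842·2.922²/2) = 0.03862·5286·3596 = 7.341e+05 Pa.
Pumping power P = QΔP = 0.0118·7.341e+05 = 8663 W = 8.66 kW.

P ≈ 8.66 kW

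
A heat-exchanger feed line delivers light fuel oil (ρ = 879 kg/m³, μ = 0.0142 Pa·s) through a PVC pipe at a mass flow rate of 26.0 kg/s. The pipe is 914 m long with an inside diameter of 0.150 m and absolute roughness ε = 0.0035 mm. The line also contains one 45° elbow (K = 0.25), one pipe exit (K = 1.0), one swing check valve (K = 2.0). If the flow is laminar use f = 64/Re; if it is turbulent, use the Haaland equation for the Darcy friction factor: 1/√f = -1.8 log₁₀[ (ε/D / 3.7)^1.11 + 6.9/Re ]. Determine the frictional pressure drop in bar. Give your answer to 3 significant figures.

ΔP ≈ 2.10 bar

A = πD²/4 = π(0.15)²/4 = 0.01767 m²; mean velocity V = ṁ/(ρA) = 26/(879 · 0.01767) = 1.674 m/s.
Reynolds number Re = ρVD/μ = 879 · 1.674 · 0.15 / 0.0142 = 1.554e+04.
Re > 4000 → turbulent. Relative roughness ε/D = 3.5e-06/0.15 = 2.33e-05. Haaland: 1/√f = -1.8 log₁₀[(2.33e-05/3.7)^1.11 + 6.9/1.554e+04] = -1.8 log₁₀[1.69e-06 + 0.000444] = 6.032, so f = 0.02749.
Total minor-loss coefficient ΣK = 1·0.25 + 1·1 + 1·2 = 3.25.
ΔP = [f·L/D + ΣK]·(ρV²/2) = [0.02749·914/0.15 + 3.25]·(879·1.674²/2) = [167.5 + 3.25]·1231 = 2.102e+05 Pa.
ΔP = 2.102e+05 Pa = 2.10 bar.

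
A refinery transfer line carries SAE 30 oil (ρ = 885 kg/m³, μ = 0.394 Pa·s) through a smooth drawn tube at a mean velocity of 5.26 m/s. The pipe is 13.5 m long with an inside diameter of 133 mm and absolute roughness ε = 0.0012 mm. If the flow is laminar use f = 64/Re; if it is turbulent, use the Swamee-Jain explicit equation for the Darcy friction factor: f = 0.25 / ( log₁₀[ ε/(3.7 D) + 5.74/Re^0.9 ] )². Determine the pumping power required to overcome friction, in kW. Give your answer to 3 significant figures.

Reynolds number Re = ρVD/μ = 885 · 5.26 · 0.133 / 0.394 = 1571.
Re < 2300 → laminar flow, so f = 64/Re = 64/1571 = 0.04073 (the turbulent correlation is not needed).
Darcy-Weisbach: ΔP = f(L/D)(ρV²/2) = 0.04073·(13.5/0.133)·(885·5.26²/2) = 0.04073·101.5·1.224e+04 = 5.061e+04 Pa.
Q = V·A = 5.26·0.01389 = 0.07308 m³/s.
Pumping power P = QΔP = 0.07308·5.061e+04 = 3699 W = 3.70 kW.

P ≈ 3.70 kW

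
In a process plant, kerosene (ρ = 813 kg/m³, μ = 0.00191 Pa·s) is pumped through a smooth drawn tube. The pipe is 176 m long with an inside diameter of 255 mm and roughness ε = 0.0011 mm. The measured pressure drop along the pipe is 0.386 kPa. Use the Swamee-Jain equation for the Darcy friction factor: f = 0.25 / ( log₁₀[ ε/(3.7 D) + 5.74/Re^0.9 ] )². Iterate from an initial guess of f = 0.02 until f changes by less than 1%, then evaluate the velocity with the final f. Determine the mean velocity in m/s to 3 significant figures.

V ≈ 0.238 m/s

Rearranging Darcy-Weisbach: V = √(2·ΔP·D/(f·L·ρ)). With ε/D = 1.1e-06/0.255 = 4.31e-06, iterate starting from f = 0.02:
  f = 0.02 → V = √(2·386·0.255/(0.02·176·813)) = 0.2623 m/s; Re = ρVD/μ = 2.847e+04; f → 0.02368
  f = 0.02368 → V = 0.241 m/s; Re = 2.616e+04; f → 0.02417
  f = 0.02417 → V = 0.2386 m/s; Re = 2.59e+04; f → 0.02423
Converged (Δf/f < 1%). With the final f = 0.02423: V = √(2·386·0.255/(0.02423·176·813)) = 0.2383 m/s.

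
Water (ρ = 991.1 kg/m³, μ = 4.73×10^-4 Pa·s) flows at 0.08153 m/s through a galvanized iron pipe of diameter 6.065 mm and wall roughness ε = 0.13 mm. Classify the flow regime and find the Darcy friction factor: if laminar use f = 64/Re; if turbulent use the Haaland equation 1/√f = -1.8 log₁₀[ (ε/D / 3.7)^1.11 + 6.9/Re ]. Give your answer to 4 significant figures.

f ≈ 0.06177

Re = ρVD/μ = 991.1·0.08153·0.006065/0.000473 = 1036.
Re < 2300 → laminar, so f = 64/Re = 0.06177 (roughness is irrelevant in laminar flow).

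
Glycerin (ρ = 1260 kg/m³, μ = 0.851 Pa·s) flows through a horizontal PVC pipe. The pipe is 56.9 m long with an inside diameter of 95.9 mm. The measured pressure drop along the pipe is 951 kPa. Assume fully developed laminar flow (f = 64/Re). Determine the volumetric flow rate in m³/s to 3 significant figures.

Q ≈ 0.0408 m³/s

For laminar flow, f = 64/Re with Re = ρVD/μ, so Darcy-Weisbach reduces to ΔP = 32μLV/D². Solving for V: V = ΔP·D²/(32μL) = 9.51e+05·(0.0959)²/(32·0.851·56.9) = 5.645 m/s.
Check: Re = ρVD/μ = 1260·5.645·0.0959/0.851 = 801.5 < 2300, so the laminar assumption holds.
Q = V·A = 5.645·(π/4·0.0959²) = 0.04077 m³/s = 0.0408 m³/s.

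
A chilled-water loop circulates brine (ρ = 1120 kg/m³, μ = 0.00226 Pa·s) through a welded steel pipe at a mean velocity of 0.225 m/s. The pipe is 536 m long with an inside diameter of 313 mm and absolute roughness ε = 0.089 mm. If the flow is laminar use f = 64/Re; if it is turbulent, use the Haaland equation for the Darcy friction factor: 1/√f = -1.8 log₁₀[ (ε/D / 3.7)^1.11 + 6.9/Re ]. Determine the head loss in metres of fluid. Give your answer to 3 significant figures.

h_f ≈ 0.102 m

Reynolds number Re = ρVD/μ = 1120 · 0.225 · 0.313 / 0.00226 = 3.49e+04.
Re > 4000 → turbulent. Relative roughness ε/D = 8.9e-05/0.313 = 0.000284. Haaland: 1/√f = -1.8 log₁₀[(0.000284/3.7)^1.11 + 6.9/3.49e+04] = -1.8 log₁₀[2.71e-05 + 0.000198] = 6.567, so f = 0.02319.
Darcy-Weisbach: ΔP = f(L/D)(ρV²/2) = 0.02319·(536/0.313)·(1120·0.225²/2) = 0.02319·1712·28.35 = 1126 Pa.
Head loss h_f = ΔP/(ρg) = 1126/(1120·9.81) = 0.102 m.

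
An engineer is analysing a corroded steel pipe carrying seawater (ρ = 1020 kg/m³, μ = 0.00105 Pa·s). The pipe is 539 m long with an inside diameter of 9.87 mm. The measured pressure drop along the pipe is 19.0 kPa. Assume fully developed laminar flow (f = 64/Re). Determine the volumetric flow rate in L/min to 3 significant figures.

Q ≈ 0.469 L/min

For laminar flow, f = 64/Re with Re = ρVD/μ, so Darcy-Weisbach reduces to ΔP = 32μLV/D². Solving for V: V = ΔP·D²/(32μL) = 1.9e+04·(0.00987)²/(32·0.00105·539) = 0.1022 m/s.
Check: Re = ρVD/μ = 1020·0.1022·0.00987/0.00105 = 979.9 < 2300, so the laminar assumption holds.
Q = V·A = 0.1022·(π/4·0.00987²) = 7.82e-06 m³/s = 0.469 L/min.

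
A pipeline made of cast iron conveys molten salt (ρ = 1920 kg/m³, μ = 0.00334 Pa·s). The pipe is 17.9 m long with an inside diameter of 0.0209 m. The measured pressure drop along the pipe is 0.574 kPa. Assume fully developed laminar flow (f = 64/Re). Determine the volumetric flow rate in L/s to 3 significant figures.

For laminar flow, f = 64/Re with Re = ρVD/μ, so Darcy-Weisbach reduces to ΔP = 32μLV/D². Solving for V: V = ΔP·D²/(32μL) = 574·(0.0209)²/(32·0.00334·17.9) = 0.1311 m/s.
Check: Re = ρVD/μ = 1920·0.1311·0.0209/0.00334 = 1575 < 2300, so the laminar assumption holds.
Q = V·A = 0.1311·(π/4·0.0209²) = 4.496e-05 m³/s = 0.0450 L/s.

Q ≈ 0.0450 L/s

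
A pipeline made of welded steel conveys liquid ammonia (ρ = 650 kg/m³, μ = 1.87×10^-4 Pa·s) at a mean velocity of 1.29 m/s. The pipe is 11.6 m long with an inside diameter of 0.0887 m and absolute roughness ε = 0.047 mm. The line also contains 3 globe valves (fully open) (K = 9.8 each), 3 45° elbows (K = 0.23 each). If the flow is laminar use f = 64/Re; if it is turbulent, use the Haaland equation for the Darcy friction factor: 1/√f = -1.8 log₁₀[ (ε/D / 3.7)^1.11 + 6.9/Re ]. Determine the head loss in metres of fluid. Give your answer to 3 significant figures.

Reynolds number Re = ρVD/μ = 650 · 1.29 · 0.0887 / 0.000187 = 3.977e+05.
Re > 4000 → turbulent. Relative roughness ε/D = 4.7e-05/0.0887 = 0.00053. Haaland: 1/√f = -1.8 log₁₀[(0.00053/3.7)^1.11 + 6.9/3.977e+05] = -1.8 log₁₀[5.41e-05 + 1.73e-05] = 7.463, so f = 0.01795.
Total minor-loss coefficient ΣK = 3·9.8 + 3·0.23 = 30.1.
ΔP = [f·L/D + ΣK]·(ρV²/2) = [0.01795·11.6/0.0887 + 30.1]·(650·1.29²/2) = [2.348 + 30.1]·540.8 = 1.754e+04 Pa.
Head loss h_f = ΔP/(ρg) = 1.754e+04/(650·9.81) = 2.75 m.

h_f ≈ 2.75 m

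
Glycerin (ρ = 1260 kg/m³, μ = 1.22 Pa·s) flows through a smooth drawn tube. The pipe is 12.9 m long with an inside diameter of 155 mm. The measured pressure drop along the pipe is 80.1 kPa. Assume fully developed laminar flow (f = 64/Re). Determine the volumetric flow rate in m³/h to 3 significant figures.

For laminar flow, f = 64/Re with Re = ρVD/μ, so Darcy-Weisbach reduces to ΔP = 32μLV/D². Solving for V: V = ΔP·D²/(32μL) = 8.01e+04·(0.155)²/(32·1.22·12.9) = 3.821 m/s.
Check: Re = ρVD/μ = 1260·3.821·0.155/1.22 = 611.7 < 2300, so the laminar assumption holds.
Q = V·A = 3.821·(π/4·0.155²) = 0.0721 m³/s = 260 m³/h.

Q ≈ 260 m³/h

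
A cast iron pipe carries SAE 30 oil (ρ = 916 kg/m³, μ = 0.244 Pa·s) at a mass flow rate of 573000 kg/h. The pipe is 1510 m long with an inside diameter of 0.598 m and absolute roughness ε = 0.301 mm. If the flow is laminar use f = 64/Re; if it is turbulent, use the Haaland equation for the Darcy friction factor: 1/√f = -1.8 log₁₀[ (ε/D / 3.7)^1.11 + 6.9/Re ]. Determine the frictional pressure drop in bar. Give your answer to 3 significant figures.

ΔP ≈ 0.204 bar

ṁ = 573000 kg/h = 573000/3600 = 159.2 kg/s.
A = πD²/4 = π(0.598)²/4 = 0.2809 m²; mean velocity V = ṁ/(ρA) = 159.2/(916 · 0.2809) = 0.6187 m/s.
Reynolds number Re = ρVD/μ = 916 · 0.6187 · 0.598 / 0.244 = 1389.
Re < 2300 → laminar flow, so f = 64/Re = 64/1389 = 0.04608 (the turbulent correlation is not needed).
Darcy-Weisbach: ΔP = f(L/D)(ρV²/2) = 0.04608·(1510/0.598)·(916·0.6187²/2) = 0.04608·2525·175.3 = 2.04e+04 Pa.
ΔP = 2.04e+04 Pa = 0.204 bar.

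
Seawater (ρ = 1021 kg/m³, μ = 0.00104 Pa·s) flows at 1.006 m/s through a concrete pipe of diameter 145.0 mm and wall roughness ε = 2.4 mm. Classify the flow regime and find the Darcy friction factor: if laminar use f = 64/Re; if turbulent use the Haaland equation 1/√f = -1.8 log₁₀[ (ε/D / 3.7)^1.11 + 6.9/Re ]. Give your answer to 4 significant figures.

Re = ρVD/μ = 1021·1.006·0.145/0.00104 = 1.432e+05.
Re > 4000 → turbulent. ε/D = 0.0024/0.145 = 0.0166; Haaland: 1/√f = -1.8 log₁₀[0.00247 + 4.82e-05] = 4.679, so f = 0.04568.

f ≈ 0.04568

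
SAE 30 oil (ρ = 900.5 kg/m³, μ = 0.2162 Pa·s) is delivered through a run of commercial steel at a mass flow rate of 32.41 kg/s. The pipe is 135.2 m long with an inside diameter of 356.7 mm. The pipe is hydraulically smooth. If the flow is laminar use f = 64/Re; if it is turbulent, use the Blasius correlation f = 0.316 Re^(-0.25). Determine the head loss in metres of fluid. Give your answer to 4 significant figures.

A = πD²/4 = π(0.3567)²/4 = 0.09993 m²; mean velocity V = ṁ/(ρA) = 32.41/(900.5 · 0.09993) = 0.3602 m/s.
Reynolds number Re = ρVD/μ = 900.5 · 0.3602 · 0.3567 / 0.216 = 535.1.
Re < 2300 → laminar flow, so f = 64/Re = 64/535.1 = 0.1196 (the turbulent correlation is not needed).
Darcy-Weisbach: ΔP = f(L/D)(ρV²/2) = 0.1196·(135.2/0.3567)·(900.5·0.3602²/2) = 0.1196·379·58.41 = 2648 Pa.
Head loss h_f = ΔP/(ρg) = 2648/(900.5·9.81) = 0.2997 m.

h_f ≈ 0.2997 m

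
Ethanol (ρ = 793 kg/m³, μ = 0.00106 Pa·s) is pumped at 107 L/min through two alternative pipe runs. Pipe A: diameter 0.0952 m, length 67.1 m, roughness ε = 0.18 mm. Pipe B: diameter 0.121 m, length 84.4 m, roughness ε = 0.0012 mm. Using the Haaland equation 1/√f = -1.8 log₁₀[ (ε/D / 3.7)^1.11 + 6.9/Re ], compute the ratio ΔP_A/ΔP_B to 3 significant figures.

Pipe A: V = Q/A = 0.001783/0.007118 = 0.2505 m/s; Re = 1.784e+04; ε/D = 0.00189; Haaland → f = 0.02985; ΔP_A = f(L/D)(ρV²/2) = 523.6 Pa.
Pipe B: V = Q/A = 0.001783/0.0115 = 0.1551 m/s; Re = 1.404e+04; ε/D = 9.92e-06; Haaland → f = 0.02821; ΔP_B = f(L/D)(ρV²/2) = 187.6 Pa.
ΔP_A/ΔP_B = 523.6/187.6 = 2.79.

ΔP_A/ΔP_B ≈ 2.79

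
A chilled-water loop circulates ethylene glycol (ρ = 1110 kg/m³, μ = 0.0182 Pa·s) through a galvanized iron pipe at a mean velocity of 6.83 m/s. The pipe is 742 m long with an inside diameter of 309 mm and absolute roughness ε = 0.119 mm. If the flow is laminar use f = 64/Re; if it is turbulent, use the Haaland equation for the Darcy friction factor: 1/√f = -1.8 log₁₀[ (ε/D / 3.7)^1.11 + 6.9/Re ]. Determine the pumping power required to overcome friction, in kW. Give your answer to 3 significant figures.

Reynolds number Re = ρVD/μ = 1110 · 6.83 · 0.309 / 0.0182 = 1.287e+05.
Re > 4000 → turbulent. Relative roughness ε/D = 0.000119/0.309 = 0.000385. Haaland: 1/√f = -1.8 log₁₀[(0.000385/3.7)^1.11 + 6.9/1.287e+05] = -1.8 log₁₀[3.8e-05 + 5.36e-05] = 7.269, so f = 0.01893.
Darcy-Weisbach: ΔP = f(L/D)(ρV²/2) = 0.01893·(742/0.309)·(1110·6.83²/2) = 0.01893·2401·2.589e+04 = 1.177e+06 Pa.
Q = V·A = 6.83·0.07499 = 0.5122 m³/s.
Pumping power P = QΔP = 0.5122·1.177e+06 = 602700 W = 603 kW.

P ≈ 603 kW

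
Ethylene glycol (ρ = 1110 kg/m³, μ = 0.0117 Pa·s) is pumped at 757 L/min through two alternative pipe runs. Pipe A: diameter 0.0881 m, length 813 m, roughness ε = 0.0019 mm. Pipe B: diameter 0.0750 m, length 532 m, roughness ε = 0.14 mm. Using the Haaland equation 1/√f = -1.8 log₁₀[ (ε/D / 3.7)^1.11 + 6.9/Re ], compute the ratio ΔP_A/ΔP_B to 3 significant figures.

ΔP_A/ΔP_B ≈ 0.626

Pipe A: V = Q/A = 0.01262/0.006096 = 2.07 m/s; Re = 1.73e+04; ε/D = 2.16e-05; Haaland → f = 0.02674; ΔP_A = f(L/D)(ρV²/2) = 5.866e+05 Pa.
Pipe B: V = Q/A = 0.01262/0.004418 = 2.856 m/s; Re = 2.032e+04; ε/D = 0.00187; Haaland → f = 0.02917; ΔP_B = f(L/D)(ρV²/2) = 9.365e+05 Pa.
ΔP_A/ΔP_B = 5.866e+05/9.365e+05 = 0.626.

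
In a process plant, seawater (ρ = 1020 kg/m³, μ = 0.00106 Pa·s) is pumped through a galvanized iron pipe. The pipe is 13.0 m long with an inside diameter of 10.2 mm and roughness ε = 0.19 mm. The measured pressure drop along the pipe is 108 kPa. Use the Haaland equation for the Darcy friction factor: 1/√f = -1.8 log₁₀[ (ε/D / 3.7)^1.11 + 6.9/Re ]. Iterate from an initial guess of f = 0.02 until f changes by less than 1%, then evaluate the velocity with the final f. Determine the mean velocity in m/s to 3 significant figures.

V ≈ 1.83 m/s

Rearranging Darcy-Weisbach: V = √(2·ΔP·D/(f·L·ρ)). With ε/D = 0.00019/0.0102 = 0.0186, iterate starting from f = 0.02:
  f = 0.02 → V = √(2·1.08e+05·0.0102/(0.02·13·1020)) = 2.882 m/s; Re = ρVD/μ = 2.829e+04; f → 0.04881
  f = 0.04881 → V = 1.845 m/s; Re = 1.811e+04; f → 0.04955
  f = 0.04955 → V = 1.831 m/s; Re = 1.797e+04; f → 0.04957
Converged (Δf/f < 1%). With the final f = 0.04957: V = √(2·1.08e+05·0.0102/(0.04957·13·1020)) = 1.831 m/s.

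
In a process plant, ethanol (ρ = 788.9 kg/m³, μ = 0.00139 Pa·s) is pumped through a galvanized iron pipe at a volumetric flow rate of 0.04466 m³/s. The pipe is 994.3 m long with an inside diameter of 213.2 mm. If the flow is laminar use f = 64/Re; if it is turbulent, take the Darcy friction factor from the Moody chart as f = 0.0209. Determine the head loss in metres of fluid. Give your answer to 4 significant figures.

Cross-sectional area A = πD²/4 = π(0.2132)²/4 = 0.0357 m²; mean velocity V = Q/A = 0.04466/0.0357 = 1.251 m/s.
Reynolds number Re = ρVD/μ = 788.9 · 1.251 · 0.2132 / 0.00139 = 1.514e+05.
Re > 4000 → turbulent; use the Moody-chart value f = 0.0209.
Darcy-Weisbach: ΔP = f(L/D)(ρV²/2) = 0.0209·(994.3/0.2132)·(788.9·1.251²/2) = 0.0209·4664·617.3 = 6.017e+04 Pa.
Head loss h_f = ΔP/(ρg) = 6.017e+04/(788.9·9.81) = 7.775 m.

h_f ≈ 7.775 m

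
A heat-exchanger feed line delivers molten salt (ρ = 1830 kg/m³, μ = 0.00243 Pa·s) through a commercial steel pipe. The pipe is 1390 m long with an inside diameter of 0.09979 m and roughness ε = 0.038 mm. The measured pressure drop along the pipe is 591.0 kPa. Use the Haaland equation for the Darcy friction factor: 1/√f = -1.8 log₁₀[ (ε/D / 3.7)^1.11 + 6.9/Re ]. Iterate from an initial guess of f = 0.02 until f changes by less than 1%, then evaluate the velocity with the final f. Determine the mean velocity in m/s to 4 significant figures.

Rearranging Darcy-Weisbach: V = √(2·ΔP·D/(f·L·ρ)). With ε/D = 3.8e-05/0.09979 = 0.000381, iterate starting from f = 0.02:
  f = 0.02 → V = √(2·5.91e+05·0.09979/(0.02·1390·1830)) = 1.523 m/s; Re = ρVD/μ = 1.144e+05; f → 0.0192
  f = 0.0192 → V = 1.554 m/s; Re = 1.168e+05; f → 0.01914
Converged (Δf/f < 1%). With the final f = 0.01914: V = √(2·5.91e+05·0.09979/(0.01914·1390·1830)) = 1.556 m/s.

V ≈ 1.556 m/s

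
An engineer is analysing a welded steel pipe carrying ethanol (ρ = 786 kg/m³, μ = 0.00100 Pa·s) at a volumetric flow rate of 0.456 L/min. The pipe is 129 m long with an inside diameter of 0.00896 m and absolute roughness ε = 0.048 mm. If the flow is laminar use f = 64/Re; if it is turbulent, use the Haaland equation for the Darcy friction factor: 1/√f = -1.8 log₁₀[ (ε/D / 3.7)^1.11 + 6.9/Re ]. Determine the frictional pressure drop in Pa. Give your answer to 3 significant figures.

ΔP ≈ 6200 Pa

Q = 0.456 L/min = 0.456/60000 = 7.6e-06 m³/s.
Cross-sectional area A = πD²/4 = π(0.00896)²/4 = 6.305e-05 m²; mean velocity V = Q/A = 7.6e-06/6.305e-05 = 0.1205 m/s.
Reynolds number Re = ρVD/μ = 786 · 0.1205 · 0.00896 / 0.001 = 848.9.
Re < 2300 → laminar flow, so f = 64/Re = 64/848.9 = 0.07539 (the turbulent correlation is not needed).
Darcy-Weisbach: ΔP = f(L/D)(ρV²/2) = 0.07539·(129/0.00896)·(786·0.1205²/2) = 0.07539·1.44e+04·5.71 = 6198 Pa.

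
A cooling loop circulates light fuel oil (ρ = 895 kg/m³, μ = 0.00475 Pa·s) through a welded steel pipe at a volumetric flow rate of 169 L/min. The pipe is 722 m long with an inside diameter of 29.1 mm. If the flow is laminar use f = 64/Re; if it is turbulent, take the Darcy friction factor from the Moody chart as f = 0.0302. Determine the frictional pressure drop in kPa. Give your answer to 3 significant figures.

ΔP ≈ 6010 kPa

Q = 169 L/min = 169/60000 = 0.002817 m³/s.
Cross-sectional area A = πD²/4 = π(0.0291)²/4 = 0.0006651 m²; mean velocity V = Q/A = 0.002817/0.0006651 = 4.235 m/s.
Reynolds number Re = ρVD/μ = 895 · 4.235 · 0.0291 / 0.00475 = 2.322e+04.
Re > 4000 → turbulent; use the Moody-chart value f = 0.0302.
Darcy-Weisbach: ΔP = f(L/D)(ρV²/2) = 0.0302·(722/0.0291)·(895·4.235²/2) = 0.0302·2.481e+04·8026 = 6.014e+06 Pa.
ΔP = 6.014e+06 Pa = 6010 kPa.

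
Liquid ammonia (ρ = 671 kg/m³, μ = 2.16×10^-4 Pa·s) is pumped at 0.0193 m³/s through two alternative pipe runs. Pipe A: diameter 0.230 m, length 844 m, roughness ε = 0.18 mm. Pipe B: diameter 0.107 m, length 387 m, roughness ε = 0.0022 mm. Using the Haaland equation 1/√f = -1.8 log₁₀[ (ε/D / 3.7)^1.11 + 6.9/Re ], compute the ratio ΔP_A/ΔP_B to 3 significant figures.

ΔP_A/ΔP_B ≈ 0.0735

Pipe A: V = Q/A = 0.0193/0.04155 = 0.4645 m/s; Re = 3.319e+05; ε/D = 0.000783; Haaland → f = 0.01946; ΔP_A = f(L/D)(ρV²/2) = 5171 Pa.
Pipe B: V = Q/A = 0.0193/0.008992 = 2.146 m/s; Re = 7.134e+05; ε/D = 2.06e-05; Haaland → f = 0.01258; ΔP_B = f(L/D)(ρV²/2) = 7.033e+04 Pa.
ΔP_A/ΔP_B = 5171/7.033e+04 = 0.0735.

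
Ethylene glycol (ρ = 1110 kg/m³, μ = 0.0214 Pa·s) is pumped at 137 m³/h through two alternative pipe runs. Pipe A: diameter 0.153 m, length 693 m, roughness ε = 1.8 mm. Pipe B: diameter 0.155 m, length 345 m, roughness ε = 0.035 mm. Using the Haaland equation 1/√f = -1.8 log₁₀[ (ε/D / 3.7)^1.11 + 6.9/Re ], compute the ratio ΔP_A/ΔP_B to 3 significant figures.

Pipe A: V = Q/A = 0.03806/0.01839 = 2.07 m/s; Re = 1.643e+04; ε/D = 0.0118; Haaland → f = 0.0431; ΔP_A = f(L/D)(ρV²/2) = 4.642e+05 Pa.
Pipe B: V = Q/A = 0.03806/0.01887 = 2.017 m/s; Re = 1.621e+04; ε/D = 0.000226; Haaland → f = 0.0275; ΔP_B = f(L/D)(ρV²/2) = 1.382e+05 Pa.
ΔP_A/ΔP_B = 4.642e+05/1.382e+05 = 3.36.

ΔP_A/ΔP_B ≈ 3.36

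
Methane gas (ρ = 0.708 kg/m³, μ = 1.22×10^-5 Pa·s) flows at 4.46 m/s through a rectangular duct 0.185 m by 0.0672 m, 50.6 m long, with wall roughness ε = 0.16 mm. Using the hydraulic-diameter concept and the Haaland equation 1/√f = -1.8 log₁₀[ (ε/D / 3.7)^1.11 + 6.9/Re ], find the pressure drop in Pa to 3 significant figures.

Hydraulic diameter D_h = 4A/P = 4·(0.185·0.0672)/(2·(0.185+0.0672)) = 0.04973/0.5044 = 0.09859 m.
Re = ρVD_h/μ = 0.708·4.46·0.09859/1.22e-05 = 2.552e+04.
ε/D_h = 0.00016/0.09859 = 0.00162; Haaland gives 1/√f = -1.8 log₁₀[0.000187+0.00027] = 6.011, so f = 0.02768.
ΔP = f(L/D_h)(ρV²/2) = 0.02768·50.6/0.09859·7.042 = 100 Pa.

ΔP ≈ 100 Pa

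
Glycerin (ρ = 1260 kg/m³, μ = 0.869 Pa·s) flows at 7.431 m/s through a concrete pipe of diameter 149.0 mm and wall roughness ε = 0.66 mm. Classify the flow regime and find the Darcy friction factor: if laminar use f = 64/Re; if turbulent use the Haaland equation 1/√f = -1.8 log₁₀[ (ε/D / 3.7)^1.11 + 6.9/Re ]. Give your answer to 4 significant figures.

f ≈ 0.03987

Re = ρVD/μ = 1260·7.431·0.149/0.869 = 1605.
Re < 2300 → laminar, so f = 64/Re = 0.03987 (roughness is irrelevant in laminar flow).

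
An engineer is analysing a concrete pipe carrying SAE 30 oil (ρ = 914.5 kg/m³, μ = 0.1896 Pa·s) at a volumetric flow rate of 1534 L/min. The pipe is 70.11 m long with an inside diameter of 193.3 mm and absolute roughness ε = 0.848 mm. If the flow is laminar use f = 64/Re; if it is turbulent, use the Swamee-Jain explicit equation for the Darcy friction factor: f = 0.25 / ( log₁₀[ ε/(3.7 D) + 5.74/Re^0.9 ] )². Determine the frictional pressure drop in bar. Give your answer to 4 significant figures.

ΔP ≈ 0.09918 bar

Q = 1534 L/min = 1534/60000 = 0.02557 m³/s.
Cross-sectional area A = πD²/4 = π(0.1933)²/4 = 0.02935 m²; mean velocity V = Q/A = 0.02557/0.02935 = 0.8712 m/s.
Reynolds number Re = ρVD/μ = 914.5 · 0.8712 · 0.1933 / 0.19 = 812.3.
Re < 2300 → laminar flow, so f = 64/Re = 64/812.3 = 0.07879 (the turbulent correlation is not needed).
Darcy-Weisbach: ΔP = f(L/D)(ρV²/2) = 0.07879·(70.11/0.1933)·(914.5·0.8712²/2) = 0.07879·362.7·347.1 = 9918 Pa.
ΔP = 9918 Pa = 0.09918 bar.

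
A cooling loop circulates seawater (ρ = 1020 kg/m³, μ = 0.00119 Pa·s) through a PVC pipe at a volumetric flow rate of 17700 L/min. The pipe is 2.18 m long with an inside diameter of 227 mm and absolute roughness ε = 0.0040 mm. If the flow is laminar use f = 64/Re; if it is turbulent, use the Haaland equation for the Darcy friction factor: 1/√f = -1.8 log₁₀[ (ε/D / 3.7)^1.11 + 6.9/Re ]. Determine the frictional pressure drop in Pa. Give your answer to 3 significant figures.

Q = 17700 L/min = 17700/60000 = 0.295 m³/s.
Cross-sectional area A = πD²/4 = π(0.227)²/4 = 0.04047 m²; mean velocity V = Q/A = 0.295/0.04047 = 7.289 m/s.
Reynolds number Re = ρVD/μ = 1020 · 7.289 · 0.227 / 0.00119 = 1.418e+06.
Re > 4000 → turbulent. Relative roughness ε/D = 4e-06/0.227 = 1.76e-05. Haaland: 1/√f = -1.8 log₁₀[(1.76e-05/3.7)^1.11 + 6.9/1.418e+06] = -1.8 log₁₀[1.24e-06 + 4.87e-06] = 9.386, so f = 0.01135.
Darcy-Weisbach: ΔP = f(L/D)(ρV²/2) = 0.01135·(2.18/0.227)·(1020·7.289²/2) = 0.01135·9.604·2.71e+04 = 2954 Pa.

ΔP ≈ 2950 Pa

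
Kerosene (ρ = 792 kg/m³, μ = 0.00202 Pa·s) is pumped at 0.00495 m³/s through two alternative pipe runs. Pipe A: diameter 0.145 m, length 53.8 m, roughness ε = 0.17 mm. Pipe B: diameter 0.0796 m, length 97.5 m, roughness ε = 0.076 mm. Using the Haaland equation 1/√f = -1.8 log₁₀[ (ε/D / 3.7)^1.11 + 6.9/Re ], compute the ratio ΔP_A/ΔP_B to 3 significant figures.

Pipe A: V = Q/A = 0.00495/0.01651 = 0.2998 m/s; Re = 1.704e+04; ε/D = 0.00117; Haaland → f = 0.02884; ΔP_A = f(L/D)(ρV²/2) = 380.8 Pa.
Pipe B: V = Q/A = 0.00495/0.004976 = 0.9947 m/s; Re = 3.104e+04; ε/D = 0.000955; Haaland → f = 0.02539; ΔP_B = f(L/D)(ρV²/2) = 1.219e+04 Pa.
ΔP_A/ΔP_B = 380.8/1.219e+04 = 0.0312.

ΔP_A/ΔP_B ≈ 0.0312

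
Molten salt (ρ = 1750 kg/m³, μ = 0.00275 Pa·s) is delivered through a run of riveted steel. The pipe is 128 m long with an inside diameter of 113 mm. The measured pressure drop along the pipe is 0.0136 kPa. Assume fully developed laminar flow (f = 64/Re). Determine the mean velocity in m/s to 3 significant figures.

V ≈ 0.0154 m/s

For laminar flow, f = 64/Re with Re = ρVD/μ, so Darcy-Weisbach reduces to ΔP = 32μLV/D². Solving for V: V = ΔP·D²/(32μL) = 13.6·(0.113)²/(32·0.00275·128) = 0.01542 m/s.
Check: Re = ρVD/μ = 1750·0.01542·0.113/0.00275 = 1109 < 2300, so the laminar assumption holds.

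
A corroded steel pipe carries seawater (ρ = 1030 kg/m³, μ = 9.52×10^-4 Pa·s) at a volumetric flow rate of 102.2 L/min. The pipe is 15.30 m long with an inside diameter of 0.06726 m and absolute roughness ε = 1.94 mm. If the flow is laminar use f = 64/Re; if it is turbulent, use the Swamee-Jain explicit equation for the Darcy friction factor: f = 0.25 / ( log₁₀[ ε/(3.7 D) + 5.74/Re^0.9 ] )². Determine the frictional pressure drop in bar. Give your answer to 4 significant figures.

Q = 102.2 L/min = 102.2/60000 = 0.001703 m³/s.
Cross-sectional area A = πD²/4 = π(0.06726)²/4 = 0.003553 m²; mean velocity V = Q/A = 0.001703/0.003553 = 0.4794 m/s.
Reynolds number Re = ρVD/μ = 1030 · 0.4794 · 0.06726 / 0.000952 = 3.489e+04.
Re > 4000 → turbulent. Relative roughness ε/D = 0.00194/0.06726 = 0.0288. Swamee-Jain: f = 0.25/(log₁₀[0.0288/3.7 + 5.74/3.489e+04^0.9])² = 0.25/(log₁₀[0.0078 + 0.000468])² = 0.25/(-2.083)² = 0.05763.
Darcy-Weisbach: ΔP = f(L/D)(ρV²/2) = 0.05763·(15.3/0.06726)·(1030·0.4794²/2) = 0.05763·227.5·118.4 = 1552 Pa.
ΔP = 1552 Pa = 0.01552 bar.

ΔP ≈ 0.01552 bar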